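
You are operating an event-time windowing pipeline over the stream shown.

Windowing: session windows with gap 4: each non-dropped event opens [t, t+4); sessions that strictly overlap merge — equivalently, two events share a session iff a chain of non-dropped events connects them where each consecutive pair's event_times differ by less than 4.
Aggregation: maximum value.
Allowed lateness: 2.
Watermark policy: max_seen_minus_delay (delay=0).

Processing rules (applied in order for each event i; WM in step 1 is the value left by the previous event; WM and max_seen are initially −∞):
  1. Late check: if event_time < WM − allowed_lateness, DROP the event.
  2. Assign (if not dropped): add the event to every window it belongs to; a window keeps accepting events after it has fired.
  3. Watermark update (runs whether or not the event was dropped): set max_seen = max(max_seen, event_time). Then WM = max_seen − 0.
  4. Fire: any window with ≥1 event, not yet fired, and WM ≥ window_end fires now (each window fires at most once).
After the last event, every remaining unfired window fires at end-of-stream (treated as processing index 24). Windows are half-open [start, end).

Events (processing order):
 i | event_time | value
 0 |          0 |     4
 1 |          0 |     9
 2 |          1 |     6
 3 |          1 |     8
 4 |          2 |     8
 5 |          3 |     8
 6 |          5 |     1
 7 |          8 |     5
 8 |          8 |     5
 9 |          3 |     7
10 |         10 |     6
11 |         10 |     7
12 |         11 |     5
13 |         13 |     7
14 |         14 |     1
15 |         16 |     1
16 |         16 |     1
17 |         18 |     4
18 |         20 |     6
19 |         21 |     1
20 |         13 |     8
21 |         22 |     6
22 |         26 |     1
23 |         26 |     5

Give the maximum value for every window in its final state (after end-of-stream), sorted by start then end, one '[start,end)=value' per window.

i=0 t=0 v=4: → [0,4); WM=0
i=1 t=0 v=9: → [0,4); WM=0
i=2 t=1 v=6: → [0,5); WM=1
i=3 t=1 v=8: → [0,5); WM=1
i=4 t=2 v=8: → [0,6); WM=2
i=5 t=3 v=8: → [0,7); WM=3
i=6 t=5 v=1: → [0,9); WM=5
i=7 t=8 v=5: → [0,12); WM=8
i=8 t=8 v=5: → [0,12); WM=8
i=9 t=3 v=7: DROP (t<8-2); WM=8
i=10 t=10 v=6: → [0,14); WM=10
i=11 t=10 v=7: → [0,14); WM=10
i=12 t=11 v=5: → [0,15); WM=11
i=13 t=13 v=7: → [0,17); WM=13
i=14 t=14 v=1: → [0,18); WM=14
i=15 t=16 v=1: → [0,20); WM=16
i=16 t=16 v=1: → [0,20); WM=16
i=17 t=18 v=4: → [0,22); WM=18
i=18 t=20 v=6: → [0,24); WM=20
i=19 t=21 v=1: → [0,25); WM=21
i=20 t=13 v=8: DROP (t<21-2); WM=21
i=21 t=22 v=6: → [0,26); WM=22
i=22 t=26 v=1: → [26,30); WM=26
i=23 t=26 v=5: → [26,30); WM=26

[0,26)=9 [26,30)=5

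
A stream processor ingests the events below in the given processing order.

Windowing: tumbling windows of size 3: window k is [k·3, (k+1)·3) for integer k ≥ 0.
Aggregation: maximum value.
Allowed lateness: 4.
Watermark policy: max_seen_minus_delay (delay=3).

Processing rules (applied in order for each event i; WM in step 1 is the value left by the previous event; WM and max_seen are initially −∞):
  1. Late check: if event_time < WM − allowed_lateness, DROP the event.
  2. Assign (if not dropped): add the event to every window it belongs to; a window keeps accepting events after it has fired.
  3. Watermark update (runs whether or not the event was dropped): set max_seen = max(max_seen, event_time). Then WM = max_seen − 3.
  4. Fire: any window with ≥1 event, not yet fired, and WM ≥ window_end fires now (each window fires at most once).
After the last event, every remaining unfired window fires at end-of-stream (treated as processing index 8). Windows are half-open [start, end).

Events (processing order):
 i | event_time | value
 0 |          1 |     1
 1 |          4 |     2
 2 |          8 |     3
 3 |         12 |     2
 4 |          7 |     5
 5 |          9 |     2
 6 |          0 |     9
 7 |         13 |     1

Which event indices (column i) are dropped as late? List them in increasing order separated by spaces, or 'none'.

i=0 t=1 v=1: → [0,3); WM=-2
i=1 t=4 v=2: → [3,6); WM=1
i=2 t=8 v=3: → [6,9); WM=5; [0,3) fires=1
i=3 t=12 v=2: → [12,15); WM=9; [3,6) fires=2 [6,9) fires=3
i=4 t=7 v=5: → [6,9); WM=9
i=5 t=9 v=2: → [9,12); WM=9
i=6 t=0 v=9: DROP (t<9-4); WM=9
i=7 t=13 v=1: → [12,15); WM=10

6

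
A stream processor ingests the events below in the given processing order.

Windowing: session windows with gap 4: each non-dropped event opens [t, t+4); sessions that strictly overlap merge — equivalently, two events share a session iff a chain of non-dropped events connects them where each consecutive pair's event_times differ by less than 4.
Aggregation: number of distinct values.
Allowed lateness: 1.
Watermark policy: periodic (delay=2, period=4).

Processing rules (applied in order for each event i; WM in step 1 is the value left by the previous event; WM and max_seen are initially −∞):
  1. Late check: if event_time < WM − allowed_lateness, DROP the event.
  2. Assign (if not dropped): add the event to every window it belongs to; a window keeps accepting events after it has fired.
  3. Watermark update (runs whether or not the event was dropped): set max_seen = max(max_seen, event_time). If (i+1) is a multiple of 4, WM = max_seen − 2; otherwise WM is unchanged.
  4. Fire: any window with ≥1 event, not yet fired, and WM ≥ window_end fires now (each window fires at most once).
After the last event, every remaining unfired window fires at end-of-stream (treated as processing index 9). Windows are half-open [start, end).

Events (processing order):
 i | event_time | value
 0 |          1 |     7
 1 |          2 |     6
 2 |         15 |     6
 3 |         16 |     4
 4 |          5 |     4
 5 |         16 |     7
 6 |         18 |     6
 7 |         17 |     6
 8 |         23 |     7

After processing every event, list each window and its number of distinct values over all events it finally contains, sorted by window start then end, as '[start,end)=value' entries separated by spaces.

i=0 t=1 v=7: → [1,5); WM=−∞
i=1 t=2 v=6: → [1,6); WM=−∞
i=2 t=15 v=6: → [15,19); WM=−∞
i=3 t=16 v=4: → [15,20); WM=14
i=4 t=5 v=4: DROP (t<14-1); WM=14
i=5 t=16 v=7: → [15,20); WM=14
i=6 t=18 v=6: → [15,22); WM=14
i=7 t=17 v=6: → [15,22); WM=16
i=8 t=23 v=7: → [23,27); WM=16

[1,6)=2 [15,22)=3 [23,27)=1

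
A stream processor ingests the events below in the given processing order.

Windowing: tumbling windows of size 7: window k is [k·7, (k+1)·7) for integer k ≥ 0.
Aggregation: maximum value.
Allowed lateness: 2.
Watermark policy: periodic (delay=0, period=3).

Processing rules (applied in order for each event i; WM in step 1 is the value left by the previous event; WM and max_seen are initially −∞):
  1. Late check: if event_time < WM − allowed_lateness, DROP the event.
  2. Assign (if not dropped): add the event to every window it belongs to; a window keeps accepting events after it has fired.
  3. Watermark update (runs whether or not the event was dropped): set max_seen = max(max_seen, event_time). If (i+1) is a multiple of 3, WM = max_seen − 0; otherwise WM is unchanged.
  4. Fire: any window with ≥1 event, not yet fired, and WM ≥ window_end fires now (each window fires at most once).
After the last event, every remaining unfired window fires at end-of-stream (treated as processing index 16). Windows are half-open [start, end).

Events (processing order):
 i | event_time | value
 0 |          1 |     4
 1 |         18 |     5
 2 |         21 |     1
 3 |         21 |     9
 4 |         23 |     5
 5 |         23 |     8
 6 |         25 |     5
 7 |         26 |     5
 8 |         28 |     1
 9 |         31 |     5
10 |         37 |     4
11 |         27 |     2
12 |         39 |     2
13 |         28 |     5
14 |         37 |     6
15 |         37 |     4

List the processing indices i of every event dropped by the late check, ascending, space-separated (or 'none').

13

i=0 t=1 v=4: → [0,7); WM=−∞
i=1 t=18 v=5: → [14,21); WM=−∞
i=2 t=21 v=1: → [21,28); WM=21; [0,7) fires=4 [14,21) fires=5
i=3 t=21 v=9: → [21,28); WM=21
i=4 t=23 v=5: → [21,28); WM=21
i=5 t=23 v=8: → [21,28); WM=23
i=6 t=25 v=5: → [21,28); WM=23
i=7 t=26 v=5: → [21,28); WM=23
i=8 t=28 v=1: → [28,35); WM=28; [21,28) fires=9
i=9 t=31 v=5: → [28,35); WM=28
i=10 t=37 v=4: → [35,42); WM=28
i=11 t=27 v=2: → [21,28); WM=37; [28,35) fires=5
i=12 t=39 v=2: → [35,42); WM=37
i=13 t=28 v=5: DROP (t<37-2); WM=37
i=14 t=37 v=6: → [35,42); WM=39
i=15 t=37 v=4: → [35,42); WM=39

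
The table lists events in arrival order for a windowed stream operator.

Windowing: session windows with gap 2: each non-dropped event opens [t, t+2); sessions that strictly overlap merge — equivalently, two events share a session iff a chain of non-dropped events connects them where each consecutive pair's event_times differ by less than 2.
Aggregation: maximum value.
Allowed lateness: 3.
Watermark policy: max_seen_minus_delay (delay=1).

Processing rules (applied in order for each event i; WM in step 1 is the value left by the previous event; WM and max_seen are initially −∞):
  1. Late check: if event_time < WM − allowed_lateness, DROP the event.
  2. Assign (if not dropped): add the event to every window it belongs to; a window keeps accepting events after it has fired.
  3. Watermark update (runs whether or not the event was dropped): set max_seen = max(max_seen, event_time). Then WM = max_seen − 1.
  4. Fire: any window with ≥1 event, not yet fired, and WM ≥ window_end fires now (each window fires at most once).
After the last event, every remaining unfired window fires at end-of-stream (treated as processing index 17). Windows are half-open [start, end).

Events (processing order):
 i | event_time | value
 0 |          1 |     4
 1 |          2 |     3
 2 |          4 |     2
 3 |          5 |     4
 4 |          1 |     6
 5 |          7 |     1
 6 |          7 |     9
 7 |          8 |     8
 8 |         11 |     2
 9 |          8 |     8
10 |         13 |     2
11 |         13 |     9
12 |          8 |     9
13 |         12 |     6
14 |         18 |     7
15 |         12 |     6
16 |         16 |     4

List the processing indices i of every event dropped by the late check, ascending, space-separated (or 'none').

12 15

i=0 t=1 v=4: → [1,3); WM=0
i=1 t=2 v=3: → [1,4); WM=1
i=2 t=4 v=2: → [4,6); WM=3
i=3 t=5 v=4: → [4,7); WM=4
i=4 t=1 v=6: → [1,4); WM=4
i=5 t=7 v=1: → [7,9); WM=6
i=6 t=7 v=9: → [7,9); WM=6
i=7 t=8 v=8: → [7,10); WM=7
i=8 t=11 v=2: → [11,13); WM=10
i=9 t=8 v=8: → [7,10); WM=10
i=10 t=13 v=2: → [13,15); WM=12
i=11 t=13 v=9: → [13,15); WM=12
i=12 t=8 v=9: DROP (t<12-3); WM=12
i=13 t=12 v=6: → [11,15); WM=12
i=14 t=18 v=7: → [18,20); WM=17
i=15 t=12 v=6: DROP (t<17-3); WM=17
i=16 t=16 v=4: → [16,18); WM=17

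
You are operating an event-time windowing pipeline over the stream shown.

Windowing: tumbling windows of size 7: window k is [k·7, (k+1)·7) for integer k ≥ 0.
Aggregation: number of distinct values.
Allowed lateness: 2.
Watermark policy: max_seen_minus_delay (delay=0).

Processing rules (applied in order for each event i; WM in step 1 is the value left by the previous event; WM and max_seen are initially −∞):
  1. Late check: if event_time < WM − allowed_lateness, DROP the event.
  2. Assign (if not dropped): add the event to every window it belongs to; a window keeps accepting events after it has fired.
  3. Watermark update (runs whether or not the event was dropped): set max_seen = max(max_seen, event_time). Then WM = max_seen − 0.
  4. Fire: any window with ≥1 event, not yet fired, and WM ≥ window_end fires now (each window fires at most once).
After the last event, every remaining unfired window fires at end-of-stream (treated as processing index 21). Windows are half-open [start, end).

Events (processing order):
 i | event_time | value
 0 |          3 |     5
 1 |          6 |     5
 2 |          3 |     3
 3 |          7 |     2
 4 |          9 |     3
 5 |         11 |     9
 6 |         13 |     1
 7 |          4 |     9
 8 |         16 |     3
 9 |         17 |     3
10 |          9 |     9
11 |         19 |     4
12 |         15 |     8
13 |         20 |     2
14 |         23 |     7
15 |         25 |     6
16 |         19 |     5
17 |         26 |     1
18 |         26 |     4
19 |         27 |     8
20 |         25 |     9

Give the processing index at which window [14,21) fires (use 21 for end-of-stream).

i=0 t=3 v=5: → [0,7); WM=3
i=1 t=6 v=5: → [0,7); WM=6
i=2 t=3 v=3: DROP (t<6-2); WM=6
i=3 t=7 v=2: → [7,14); WM=7; [0,7) fires=1
i=4 t=9 v=3: → [7,14); WM=9
i=5 t=11 v=9: → [7,14); WM=11
i=6 t=13 v=1: → [7,14); WM=13
i=7 t=4 v=9: DROP (t<13-2); WM=13
i=8 t=16 v=3: → [14,21); WM=16; [7,14) fires=4
i=9 t=17 v=3: → [14,21); WM=17
i=10 t=9 v=9: DROP (t<17-2); WM=17
i=11 t=19 v=4: → [14,21); WM=19
i=12 t=15 v=8: DROP (t<19-2); WM=19
i=13 t=20 v=2: → [14,21); WM=20
i=14 t=23 v=7: → [21,28); WM=23; [14,21) fires=3
i=15 t=25 v=6: → [21,28); WM=25
i=16 t=19 v=5: DROP (t<25-2); WM=25
i=17 t=26 v=1: → [21,28); WM=26
i=18 t=26 v=4: → [21,28); WM=26
i=19 t=27 v=8: → [21,28); WM=27
i=20 t=25 v=9: → [21,28); WM=27

14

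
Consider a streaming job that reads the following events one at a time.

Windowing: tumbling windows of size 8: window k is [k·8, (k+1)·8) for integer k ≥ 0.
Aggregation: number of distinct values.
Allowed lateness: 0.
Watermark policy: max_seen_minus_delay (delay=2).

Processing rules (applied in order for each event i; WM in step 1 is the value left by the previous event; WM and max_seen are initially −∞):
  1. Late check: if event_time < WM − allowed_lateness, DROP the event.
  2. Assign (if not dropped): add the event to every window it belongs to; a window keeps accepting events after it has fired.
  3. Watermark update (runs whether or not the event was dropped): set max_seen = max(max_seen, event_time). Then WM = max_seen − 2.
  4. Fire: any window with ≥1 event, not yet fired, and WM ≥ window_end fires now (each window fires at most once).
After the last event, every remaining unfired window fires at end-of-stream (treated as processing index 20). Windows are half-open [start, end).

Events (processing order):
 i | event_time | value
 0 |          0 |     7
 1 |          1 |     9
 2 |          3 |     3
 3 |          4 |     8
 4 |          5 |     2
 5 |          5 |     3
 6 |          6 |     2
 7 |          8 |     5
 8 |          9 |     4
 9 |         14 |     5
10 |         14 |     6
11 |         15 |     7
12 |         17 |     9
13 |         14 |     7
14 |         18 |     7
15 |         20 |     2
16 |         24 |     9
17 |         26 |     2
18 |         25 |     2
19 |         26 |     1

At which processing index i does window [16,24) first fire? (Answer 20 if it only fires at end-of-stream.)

i=0 t=0 v=7: → [0,8); WM=-2
i=1 t=1 v=9: → [0,8); WM=-1
i=2 t=3 v=3: → [0,8); WM=1
i=3 t=4 v=8: → [0,8); WM=2
i=4 t=5 v=2: → [0,8); WM=3
i=5 t=5 v=3: → [0,8); WM=3
i=6 t=6 v=2: → [0,8); WM=4
i=7 t=8 v=5: → [8,16); WM=6
i=8 t=9 v=4: → [8,16); WM=7
i=9 t=14 v=5: → [8,16); WM=12; [0,8) fires=5
i=10 t=14 v=6: → [8,16); WM=12
i=11 t=15 v=7: → [8,16); WM=13
i=12 t=17 v=9: → [16,24); WM=15
i=13 t=14 v=7: DROP (t<15-0); WM=15
i=14 t=18 v=7: → [16,24); WM=16; [8,16) fires=4
i=15 t=20 v=2: → [16,24); WM=18
i=16 t=24 v=9: → [24,32); WM=22
i=17 t=26 v=2: → [24,32); WM=24; [16,24) fires=3
i=18 t=25 v=2: → [24,32); WM=24
i=19 t=26 v=1: → [24,32); WM=24

17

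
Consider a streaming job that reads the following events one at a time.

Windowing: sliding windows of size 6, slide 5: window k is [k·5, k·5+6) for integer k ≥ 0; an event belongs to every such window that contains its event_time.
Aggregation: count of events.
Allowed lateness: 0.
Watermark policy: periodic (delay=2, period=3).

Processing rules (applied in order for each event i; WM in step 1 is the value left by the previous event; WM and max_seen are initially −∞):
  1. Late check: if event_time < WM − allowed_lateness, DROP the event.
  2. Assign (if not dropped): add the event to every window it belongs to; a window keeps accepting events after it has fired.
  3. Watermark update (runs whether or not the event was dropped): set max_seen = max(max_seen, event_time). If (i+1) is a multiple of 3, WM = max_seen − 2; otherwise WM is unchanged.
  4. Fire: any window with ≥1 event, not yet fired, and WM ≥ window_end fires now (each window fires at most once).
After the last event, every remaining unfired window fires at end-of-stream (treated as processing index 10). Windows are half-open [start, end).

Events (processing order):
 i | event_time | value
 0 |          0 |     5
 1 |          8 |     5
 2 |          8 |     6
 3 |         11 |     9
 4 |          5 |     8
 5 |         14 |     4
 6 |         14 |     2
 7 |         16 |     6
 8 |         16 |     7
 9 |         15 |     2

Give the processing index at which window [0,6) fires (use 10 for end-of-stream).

2

i=0 t=0 v=5: → [0,6); WM=−∞
i=1 t=8 v=5: → [5,11); WM=−∞
i=2 t=8 v=6: → [5,11); WM=6; [0,6) fires=1
i=3 t=11 v=9: → [10,16); WM=6
i=4 t=5 v=8: DROP (t<6-0); WM=6
i=5 t=14 v=4: → [10,16); WM=12; [5,11) fires=2
i=6 t=14 v=2: → [10,16); WM=12
i=7 t=16 v=6: → [15,21); WM=12
i=8 t=16 v=7: → [15,21); WM=14
i=9 t=15 v=2: → [15,21),[10,16); WM=14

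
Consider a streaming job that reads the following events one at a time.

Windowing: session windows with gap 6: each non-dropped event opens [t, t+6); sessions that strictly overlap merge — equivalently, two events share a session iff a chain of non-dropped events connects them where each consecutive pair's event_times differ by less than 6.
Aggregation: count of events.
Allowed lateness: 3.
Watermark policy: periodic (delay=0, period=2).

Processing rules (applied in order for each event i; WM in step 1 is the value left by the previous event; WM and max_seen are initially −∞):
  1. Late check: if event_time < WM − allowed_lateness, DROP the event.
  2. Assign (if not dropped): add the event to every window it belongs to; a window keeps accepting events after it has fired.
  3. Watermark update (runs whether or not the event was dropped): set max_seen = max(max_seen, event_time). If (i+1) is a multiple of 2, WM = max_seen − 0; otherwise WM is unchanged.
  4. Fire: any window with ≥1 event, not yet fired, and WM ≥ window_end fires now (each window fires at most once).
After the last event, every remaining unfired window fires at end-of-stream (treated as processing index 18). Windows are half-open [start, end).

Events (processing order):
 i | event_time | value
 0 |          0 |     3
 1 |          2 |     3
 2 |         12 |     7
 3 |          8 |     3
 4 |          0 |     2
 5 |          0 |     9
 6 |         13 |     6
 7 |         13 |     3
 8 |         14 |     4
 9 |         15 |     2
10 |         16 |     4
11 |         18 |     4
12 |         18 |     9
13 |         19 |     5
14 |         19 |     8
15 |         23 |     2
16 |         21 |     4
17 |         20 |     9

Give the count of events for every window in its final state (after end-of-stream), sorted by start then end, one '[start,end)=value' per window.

[0,8)=2 [8,29)=14

i=0 t=0 v=3: → [0,6); WM=−∞
i=1 t=2 v=3: → [0,8); WM=2
i=2 t=12 v=7: → [12,18); WM=2
i=3 t=8 v=3: → [8,18); WM=12
i=4 t=0 v=2: DROP (t<12-3); WM=12
i=5 t=0 v=9: DROP (t<12-3); WM=12
i=6 t=13 v=6: → [8,19); WM=12
i=7 t=13 v=3: → [8,19); WM=13
i=8 t=14 v=4: → [8,20); WM=13
i=9 t=15 v=2: → [8,21); WM=15
i=10 t=16 v=4: → [8,22); WM=15
i=11 t=18 v=4: → [8,24); WM=18
i=12 t=18 v=9: → [8,24); WM=18
i=13 t=19 v=5: → [8,25); WM=19
i=14 t=19 v=8: → [8,25); WM=19
i=15 t=23 v=2: → [8,29); WM=23
i=16 t=21 v=4: → [8,29); WM=23
i=17 t=20 v=9: → [8,29); WM=23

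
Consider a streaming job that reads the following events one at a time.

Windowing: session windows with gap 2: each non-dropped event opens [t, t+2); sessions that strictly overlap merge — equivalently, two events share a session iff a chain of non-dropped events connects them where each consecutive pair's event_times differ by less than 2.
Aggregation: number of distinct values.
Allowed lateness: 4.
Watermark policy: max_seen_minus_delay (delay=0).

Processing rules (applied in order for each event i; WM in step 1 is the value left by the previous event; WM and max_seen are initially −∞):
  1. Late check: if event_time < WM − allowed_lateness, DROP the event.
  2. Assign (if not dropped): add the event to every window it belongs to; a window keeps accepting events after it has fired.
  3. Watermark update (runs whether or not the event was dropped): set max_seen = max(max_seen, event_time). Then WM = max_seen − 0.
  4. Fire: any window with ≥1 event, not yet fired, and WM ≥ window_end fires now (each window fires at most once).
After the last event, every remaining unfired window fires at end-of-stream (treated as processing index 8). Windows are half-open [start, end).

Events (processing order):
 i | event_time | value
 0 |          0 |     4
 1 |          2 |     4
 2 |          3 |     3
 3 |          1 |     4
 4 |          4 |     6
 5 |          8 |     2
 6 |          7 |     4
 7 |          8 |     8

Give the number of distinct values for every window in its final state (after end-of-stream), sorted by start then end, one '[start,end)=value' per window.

i=0 t=0 v=4: → [0,2); WM=0
i=1 t=2 v=4: → [2,4); WM=2
i=2 t=3 v=3: → [2,5); WM=3
i=3 t=1 v=4: → [0,5); WM=3
i=4 t=4 v=6: → [0,6); WM=4
i=5 t=8 v=2: → [8,10); WM=8
i=6 t=7 v=4: → [7,10); WM=8
i=7 t=8 v=8: → [7,10); WM=8

[0,6)=3 [7,10)=3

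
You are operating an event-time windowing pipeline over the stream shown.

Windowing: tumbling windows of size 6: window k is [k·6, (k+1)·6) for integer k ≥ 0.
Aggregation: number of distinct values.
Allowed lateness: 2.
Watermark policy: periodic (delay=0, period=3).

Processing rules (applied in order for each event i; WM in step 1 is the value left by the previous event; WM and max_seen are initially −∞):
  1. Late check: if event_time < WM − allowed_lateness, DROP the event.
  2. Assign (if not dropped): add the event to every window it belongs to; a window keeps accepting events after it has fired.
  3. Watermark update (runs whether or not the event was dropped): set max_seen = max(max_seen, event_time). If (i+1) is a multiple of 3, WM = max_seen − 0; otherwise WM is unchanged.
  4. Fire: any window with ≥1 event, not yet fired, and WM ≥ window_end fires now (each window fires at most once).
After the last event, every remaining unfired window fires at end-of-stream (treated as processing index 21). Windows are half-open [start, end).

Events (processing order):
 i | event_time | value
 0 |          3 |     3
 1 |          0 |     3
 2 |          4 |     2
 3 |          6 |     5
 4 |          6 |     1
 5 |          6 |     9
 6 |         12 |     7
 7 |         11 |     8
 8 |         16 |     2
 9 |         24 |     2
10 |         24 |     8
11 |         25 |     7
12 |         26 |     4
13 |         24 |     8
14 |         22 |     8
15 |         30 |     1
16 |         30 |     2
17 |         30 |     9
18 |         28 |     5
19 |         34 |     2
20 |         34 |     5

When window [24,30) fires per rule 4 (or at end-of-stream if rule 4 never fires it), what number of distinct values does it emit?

4

i=0 t=3 v=3: → [0,6); WM=−∞
i=1 t=0 v=3: → [0,6); WM=−∞
i=2 t=4 v=2: → [0,6); WM=4
i=3 t=6 v=5: → [6,12); WM=4
i=4 t=6 v=1: → [6,12); WM=4
i=5 t=6 v=9: → [6,12); WM=6; [0,6) fires=2
i=6 t=12 v=7: → [12,18); WM=6
i=7 t=11 v=8: → [6,12); WM=6
i=8 t=16 v=2: → [12,18); WM=16; [6,12) fires=4
i=9 t=24 v=2: → [24,30); WM=16
i=10 t=24 v=8: → [24,30); WM=16
i=11 t=25 v=7: → [24,30); WM=25; [12,18) fires=2
i=12 t=26 v=4: → [24,30); WM=25
i=13 t=24 v=8: → [24,30); WM=25
i=14 t=22 v=8: DROP (t<25-2); WM=26
i=15 t=30 v=1: → [30,36); WM=26
i=16 t=30 v=2: → [30,36); WM=26
i=17 t=30 v=9: → [30,36); WM=30; [24,30) fires=4
i=18 t=28 v=5: → [24,30); WM=30
i=19 t=34 v=2: → [30,36); WM=30
i=20 t=34 v=5: → [30,36); WM=34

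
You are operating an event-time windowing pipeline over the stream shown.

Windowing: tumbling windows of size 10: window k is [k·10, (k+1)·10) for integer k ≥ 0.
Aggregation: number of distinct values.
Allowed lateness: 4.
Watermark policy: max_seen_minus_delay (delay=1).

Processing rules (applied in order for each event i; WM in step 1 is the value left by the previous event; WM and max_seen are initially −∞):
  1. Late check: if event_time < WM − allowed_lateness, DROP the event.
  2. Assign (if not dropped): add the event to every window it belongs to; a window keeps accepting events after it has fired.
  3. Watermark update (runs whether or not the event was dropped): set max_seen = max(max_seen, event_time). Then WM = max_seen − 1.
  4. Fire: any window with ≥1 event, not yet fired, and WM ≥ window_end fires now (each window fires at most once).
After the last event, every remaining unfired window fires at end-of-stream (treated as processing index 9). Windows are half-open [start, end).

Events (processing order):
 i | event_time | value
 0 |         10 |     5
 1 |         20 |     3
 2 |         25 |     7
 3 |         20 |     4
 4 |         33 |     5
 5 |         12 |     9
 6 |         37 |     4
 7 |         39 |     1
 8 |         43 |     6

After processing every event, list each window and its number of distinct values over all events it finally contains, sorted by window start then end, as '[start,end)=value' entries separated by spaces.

i=0 t=10 v=5: → [10,20); WM=9
i=1 t=20 v=3: → [20,30); WM=19
i=2 t=25 v=7: → [20,30); WM=24; [10,20) fires=1
i=3 t=20 v=4: → [20,30); WM=24
i=4 t=33 v=5: → [30,40); WM=32; [20,30) fires=3
i=5 t=12 v=9: DROP (t<32-4); WM=32
i=6 t=37 v=4: → [30,40); WM=36
i=7 t=39 v=1: → [30,40); WM=38
i=8 t=43 v=6: → [40,50); WM=42; [30,40) fires=3

[10,20)=1 [20,30)=3 [30,40)=3 [40,50)=1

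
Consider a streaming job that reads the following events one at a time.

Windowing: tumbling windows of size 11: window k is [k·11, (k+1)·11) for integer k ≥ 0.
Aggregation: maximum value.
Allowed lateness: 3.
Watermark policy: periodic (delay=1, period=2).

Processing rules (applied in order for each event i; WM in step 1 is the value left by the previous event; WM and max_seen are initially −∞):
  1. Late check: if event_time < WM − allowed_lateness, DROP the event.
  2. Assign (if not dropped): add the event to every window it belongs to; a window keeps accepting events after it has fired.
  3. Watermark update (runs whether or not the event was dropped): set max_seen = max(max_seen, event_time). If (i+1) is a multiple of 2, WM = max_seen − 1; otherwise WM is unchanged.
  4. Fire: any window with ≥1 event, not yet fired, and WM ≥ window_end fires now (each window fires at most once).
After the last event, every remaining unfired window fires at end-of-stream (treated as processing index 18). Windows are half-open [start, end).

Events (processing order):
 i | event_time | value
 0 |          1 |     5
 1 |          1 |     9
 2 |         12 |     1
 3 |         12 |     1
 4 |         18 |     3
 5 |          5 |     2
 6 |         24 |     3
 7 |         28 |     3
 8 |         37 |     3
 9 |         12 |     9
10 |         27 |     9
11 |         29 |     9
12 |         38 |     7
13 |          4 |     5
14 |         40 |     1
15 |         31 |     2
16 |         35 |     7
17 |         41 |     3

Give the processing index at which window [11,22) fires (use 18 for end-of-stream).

7

i=0 t=1 v=5: → [0,11); WM=−∞
i=1 t=1 v=9: → [0,11); WM=0
i=2 t=12 v=1: → [11,22); WM=0
i=3 t=12 v=1: → [11,22); WM=11; [0,11) fires=9
i=4 t=18 v=3: → [11,22); WM=11
i=5 t=5 v=2: DROP (t<11-3); WM=17
i=6 t=24 v=3: → [22,33); WM=17
i=7 t=28 v=3: → [22,33); WM=27; [11,22) fires=3
i=8 t=37 v=3: → [33,44); WM=27
i=9 t=12 v=9: DROP (t<27-3); WM=36; [22,33) fires=3
i=10 t=27 v=9: DROP (t<36-3); WM=36
i=11 t=29 v=9: DROP (t<36-3); WM=36
i=12 t=38 v=7: → [33,44); WM=36
i=13 t=4 v=5: DROP (t<36-3); WM=37
i=14 t=40 v=1: → [33,44); WM=37
i=15 t=31 v=2: DROP (t<37-3); WM=39
i=16 t=35 v=7: DROP (t<39-3); WM=39
i=17 t=41 v=3: → [33,44); WM=40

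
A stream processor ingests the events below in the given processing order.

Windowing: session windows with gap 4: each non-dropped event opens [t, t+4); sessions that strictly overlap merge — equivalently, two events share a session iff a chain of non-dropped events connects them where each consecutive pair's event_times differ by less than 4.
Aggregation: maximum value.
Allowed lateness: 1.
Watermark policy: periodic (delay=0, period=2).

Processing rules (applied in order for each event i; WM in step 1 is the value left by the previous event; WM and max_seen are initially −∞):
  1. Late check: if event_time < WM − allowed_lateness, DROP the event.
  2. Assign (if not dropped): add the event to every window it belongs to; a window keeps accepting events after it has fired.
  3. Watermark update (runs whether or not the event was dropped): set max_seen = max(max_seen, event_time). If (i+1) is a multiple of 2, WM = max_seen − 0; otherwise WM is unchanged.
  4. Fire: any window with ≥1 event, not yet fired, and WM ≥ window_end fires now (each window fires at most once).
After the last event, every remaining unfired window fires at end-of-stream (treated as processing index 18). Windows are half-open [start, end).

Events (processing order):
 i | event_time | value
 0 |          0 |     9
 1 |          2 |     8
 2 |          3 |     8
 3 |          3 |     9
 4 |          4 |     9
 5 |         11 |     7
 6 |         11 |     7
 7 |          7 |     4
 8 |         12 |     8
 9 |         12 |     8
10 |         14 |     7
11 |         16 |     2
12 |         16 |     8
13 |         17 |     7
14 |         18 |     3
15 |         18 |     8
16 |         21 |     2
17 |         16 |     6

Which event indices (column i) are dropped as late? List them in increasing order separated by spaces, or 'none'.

7 17

i=0 t=0 v=9: → [0,4); WM=−∞
i=1 t=2 v=8: → [0,6); WM=2
i=2 t=3 v=8: → [0,7); WM=2
i=3 t=3 v=9: → [0,7); WM=3
i=4 t=4 v=9: → [0,8); WM=3
i=5 t=11 v=7: → [11,15); WM=11
i=6 t=11 v=7: → [11,15); WM=11
i=7 t=7 v=4: DROP (t<11-1); WM=11
i=8 t=12 v=8: → [11,16); WM=11
i=9 t=12 v=8: → [11,16); WM=12
i=10 t=14 v=7: → [11,18); WM=12
i=11 t=16 v=2: → [11,20); WM=16
i=12 t=16 v=8: → [11,20); WM=16
i=13 t=17 v=7: → [11,21); WM=17
i=14 t=18 v=3: → [11,22); WM=17
i=15 t=18 v=8: → [11,22); WM=18
i=16 t=21 v=2: → [11,25); WM=18
i=17 t=16 v=6: DROP (t<18-1); WM=21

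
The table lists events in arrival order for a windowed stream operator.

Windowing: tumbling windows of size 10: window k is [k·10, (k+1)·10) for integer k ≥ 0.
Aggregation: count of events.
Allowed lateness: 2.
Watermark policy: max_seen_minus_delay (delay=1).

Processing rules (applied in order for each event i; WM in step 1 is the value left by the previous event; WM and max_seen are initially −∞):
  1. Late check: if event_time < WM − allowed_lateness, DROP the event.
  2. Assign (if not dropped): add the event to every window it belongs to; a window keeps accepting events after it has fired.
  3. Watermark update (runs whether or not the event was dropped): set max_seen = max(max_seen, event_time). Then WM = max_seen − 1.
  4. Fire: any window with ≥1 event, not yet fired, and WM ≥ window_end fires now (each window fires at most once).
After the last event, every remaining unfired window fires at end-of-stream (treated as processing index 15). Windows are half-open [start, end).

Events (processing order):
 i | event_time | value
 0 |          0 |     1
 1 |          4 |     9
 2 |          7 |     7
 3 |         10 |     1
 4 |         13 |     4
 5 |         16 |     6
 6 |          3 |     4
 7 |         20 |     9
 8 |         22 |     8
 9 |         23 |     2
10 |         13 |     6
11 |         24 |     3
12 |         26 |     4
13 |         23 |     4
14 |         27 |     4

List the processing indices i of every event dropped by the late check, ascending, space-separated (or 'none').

6 10

i=0 t=0 v=1: → [0,10); WM=-1
i=1 t=4 v=9: → [0,10); WM=3
i=2 t=7 v=7: → [0,10); WM=6
i=3 t=10 v=1: → [10,20); WM=9
i=4 t=13 v=4: → [10,20); WM=12; [0,10) fires=3
i=5 t=16 v=6: → [10,20); WM=15
i=6 t=3 v=4: DROP (t<15-2); WM=15
i=7 t=20 v=9: → [20,30); WM=19
i=8 t=22 v=8: → [20,30); WM=21; [10,20) fires=3
i=9 t=23 v=2: → [20,30); WM=22
i=10 t=13 v=6: DROP (t<22-2); WM=22
i=11 t=24 v=3: → [20,30); WM=23
i=12 t=26 v=4: → [20,30); WM=25
i=13 t=23 v=4: → [20,30); WM=25
i=14 t=27 v=4: → [20,30); WM=26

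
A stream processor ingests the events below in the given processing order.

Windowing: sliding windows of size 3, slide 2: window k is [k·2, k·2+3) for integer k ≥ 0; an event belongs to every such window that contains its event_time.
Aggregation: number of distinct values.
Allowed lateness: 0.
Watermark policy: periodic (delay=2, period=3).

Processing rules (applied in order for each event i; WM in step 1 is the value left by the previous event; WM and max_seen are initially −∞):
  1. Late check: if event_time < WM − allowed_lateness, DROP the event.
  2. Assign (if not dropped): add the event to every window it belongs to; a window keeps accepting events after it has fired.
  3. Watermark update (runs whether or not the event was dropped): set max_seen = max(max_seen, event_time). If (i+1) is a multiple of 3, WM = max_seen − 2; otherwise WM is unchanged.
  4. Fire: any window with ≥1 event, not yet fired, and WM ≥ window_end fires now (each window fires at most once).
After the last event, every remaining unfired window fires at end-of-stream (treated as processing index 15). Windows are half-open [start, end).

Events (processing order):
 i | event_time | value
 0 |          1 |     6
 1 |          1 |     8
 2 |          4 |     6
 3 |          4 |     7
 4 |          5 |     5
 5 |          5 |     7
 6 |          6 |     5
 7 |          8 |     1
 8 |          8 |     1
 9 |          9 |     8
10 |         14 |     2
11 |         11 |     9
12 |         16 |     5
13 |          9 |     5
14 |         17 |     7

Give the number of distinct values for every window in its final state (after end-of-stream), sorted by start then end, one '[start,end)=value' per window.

i=0 t=1 v=6: → [0,3); WM=−∞
i=1 t=1 v=8: → [0,3); WM=−∞
i=2 t=4 v=6: → [4,7),[2,5); WM=2
i=3 t=4 v=7: → [4,7),[2,5); WM=2
i=4 t=5 v=5: → [4,7); WM=2
i=5 t=5 v=7: → [4,7); WM=3; [0,3) fires=2
i=6 t=6 v=5: → [6,9),[4,7); WM=3
i=7 t=8 v=1: → [8,11),[6,9); WM=3
i=8 t=8 v=1: → [8,11),[6,9); WM=6; [2,5) fires=2
i=9 t=9 v=8: → [8,11); WM=6
i=10 t=14 v=2: → [14,17),[12,15); WM=6
i=11 t=11 v=9: → [10,13); WM=12; [4,7) fires=3 [6,9) fires=2 [8,11) fires=2
i=12 t=16 v=5: → [16,19),[14,17); WM=12
i=13 t=9 v=5: DROP (t<12-0); WM=12
i=14 t=17 v=7: → [16,19); WM=15; [10,13) fires=1 [12,15) fires=1

[0,3)=2 [2,5)=2 [4,7)=3 [6,9)=2 [8,11)=2 [10,13)=1 [12,15)=1 [14,17)=2 [16,19)=2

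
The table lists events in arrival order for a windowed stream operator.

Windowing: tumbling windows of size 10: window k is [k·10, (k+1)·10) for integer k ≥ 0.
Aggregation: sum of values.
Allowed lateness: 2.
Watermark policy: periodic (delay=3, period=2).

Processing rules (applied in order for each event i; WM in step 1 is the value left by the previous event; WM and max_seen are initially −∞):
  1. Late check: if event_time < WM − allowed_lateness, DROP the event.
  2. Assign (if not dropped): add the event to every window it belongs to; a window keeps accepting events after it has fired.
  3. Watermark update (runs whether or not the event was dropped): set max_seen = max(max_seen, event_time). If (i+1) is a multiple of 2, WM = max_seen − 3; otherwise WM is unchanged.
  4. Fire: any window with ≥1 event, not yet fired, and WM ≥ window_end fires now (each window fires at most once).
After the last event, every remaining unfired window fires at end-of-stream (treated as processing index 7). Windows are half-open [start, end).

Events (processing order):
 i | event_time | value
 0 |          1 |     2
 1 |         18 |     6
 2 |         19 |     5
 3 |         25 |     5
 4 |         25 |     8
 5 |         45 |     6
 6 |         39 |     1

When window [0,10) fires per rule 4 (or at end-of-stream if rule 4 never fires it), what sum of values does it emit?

2

i=0 t=1 v=2: → [0,10); WM=−∞
i=1 t=18 v=6: → [10,20); WM=15; [0,10) fires=2
i=2 t=19 v=5: → [10,20); WM=15
i=3 t=25 v=5: → [20,30); WM=22; [10,20) fires=11
i=4 t=25 v=8: → [20,30); WM=22
i=5 t=45 v=6: → [40,50); WM=42; [20,30) fires=13
i=6 t=39 v=1: DROP (t<42-2); WM=42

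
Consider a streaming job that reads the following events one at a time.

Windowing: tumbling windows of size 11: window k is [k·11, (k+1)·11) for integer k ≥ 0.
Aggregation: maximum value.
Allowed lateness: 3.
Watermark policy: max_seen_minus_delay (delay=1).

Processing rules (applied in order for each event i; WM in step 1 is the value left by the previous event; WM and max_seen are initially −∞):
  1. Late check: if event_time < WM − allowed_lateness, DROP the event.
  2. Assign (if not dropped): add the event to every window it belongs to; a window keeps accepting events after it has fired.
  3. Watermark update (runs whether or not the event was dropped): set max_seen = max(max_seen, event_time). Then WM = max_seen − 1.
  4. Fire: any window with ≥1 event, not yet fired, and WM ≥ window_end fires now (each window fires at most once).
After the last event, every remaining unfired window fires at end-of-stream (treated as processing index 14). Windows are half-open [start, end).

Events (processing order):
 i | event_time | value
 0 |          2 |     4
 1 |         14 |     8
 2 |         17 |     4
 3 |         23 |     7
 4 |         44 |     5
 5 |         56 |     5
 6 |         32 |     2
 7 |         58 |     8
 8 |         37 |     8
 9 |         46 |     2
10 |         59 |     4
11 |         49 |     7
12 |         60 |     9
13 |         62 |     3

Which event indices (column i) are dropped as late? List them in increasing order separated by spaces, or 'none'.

i=0 t=2 v=4: → [0,11); WM=1
i=1 t=14 v=8: → [11,22); WM=13; [0,11) fires=4
i=2 t=17 v=4: → [11,22); WM=16
i=3 t=23 v=7: → [22,33); WM=22; [11,22) fires=8
i=4 t=44 v=5: → [44,55); WM=43; [22,33) fires=7
i=5 t=56 v=5: → [55,66); WM=55; [44,55) fires=5
i=6 t=32 v=2: DROP (t<55-3); WM=55
i=7 t=58 v=8: → [55,66); WM=57
i=8 t=37 v=8: DROP (t<57-3); WM=57
i=9 t=46 v=2: DROP (t<57-3); WM=57
i=10 t=59 v=4: → [55,66); WM=58
i=11 t=49 v=7: DROP (t<58-3); WM=58
i=12 t=60 v=9: → [55,66); WM=59
i=13 t=62 v=3: → [55,66); WM=61

6 8 9 11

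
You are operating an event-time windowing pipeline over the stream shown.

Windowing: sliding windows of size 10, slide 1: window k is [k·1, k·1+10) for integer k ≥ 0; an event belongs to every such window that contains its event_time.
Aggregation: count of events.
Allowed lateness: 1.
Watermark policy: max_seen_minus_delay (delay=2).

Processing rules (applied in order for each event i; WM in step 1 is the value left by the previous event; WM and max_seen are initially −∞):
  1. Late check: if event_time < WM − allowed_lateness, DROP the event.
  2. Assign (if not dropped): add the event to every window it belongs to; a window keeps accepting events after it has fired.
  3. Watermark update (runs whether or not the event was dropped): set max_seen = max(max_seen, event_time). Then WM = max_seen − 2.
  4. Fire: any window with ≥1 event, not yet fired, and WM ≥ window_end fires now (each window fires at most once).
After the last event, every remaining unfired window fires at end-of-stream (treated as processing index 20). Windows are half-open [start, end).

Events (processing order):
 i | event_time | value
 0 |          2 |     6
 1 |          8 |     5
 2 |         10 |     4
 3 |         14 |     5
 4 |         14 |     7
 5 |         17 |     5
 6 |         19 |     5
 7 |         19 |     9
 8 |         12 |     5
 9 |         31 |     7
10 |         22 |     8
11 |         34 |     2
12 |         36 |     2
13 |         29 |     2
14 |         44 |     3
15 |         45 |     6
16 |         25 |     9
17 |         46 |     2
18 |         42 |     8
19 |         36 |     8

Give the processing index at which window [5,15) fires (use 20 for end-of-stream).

5

i=0 t=2 v=6: → [2,12),[1,11),[0,10); WM=0
i=1 t=8 v=5: → [8,18),[7,17),[6,16),[5,15),[4,14),[3,13),[2,12),[1,11),[0,10); WM=6
i=2 t=10 v=4: → [10,20),[9,19),[8,18),[7,17),[6,16),[5,15),[4,14),[3,13),[2,12),[1,11); WM=8
i=3 t=14 v=5: → [14,24),[13,23),[12,22),[11,21),[10,20),[9,19),[8,18),[7,17),[6,16),[5,15); WM=12; [0,10) fires=2 [1,11) fires=3 [2,12) fires=3
i=4 t=14 v=7: → [14,24),[13,23),[12,22),[11,21),[10,20),[9,19),[8,18),[7,17),[6,16),[5,15); WM=12
i=5 t=17 v=5: → [17,27),[16,26),[15,25),[14,24),[13,23),[12,22),[11,21),[10,20),[9,19),[8,18); WM=15; [3,13) fires=2 [4,14) fires=2 [5,15) fires=4
i=6 t=19 v=5: → [19,29),[18,28),[17,27),[16,26),[15,25),[14,24),[13,23),[12,22),[11,21),[10,20); WM=17; [6,16) fires=4 [7,17) fires=4
i=7 t=19 v=9: → [19,29),[18,28),[17,27),[16,26),[15,25),[14,24),[13,23),[12,22),[11,21),[10,20); WM=17
i=8 t=12 v=5: DROP (t<17-1); WM=17
i=9 t=31 v=7: → [31,41),[30,40),[29,39),[28,38),[27,37),[26,36),[25,35),[24,34),[23,33),[22,32); WM=29; [8,18) fires=5 [9,19) fires=4 [10,20) fires=6 [11,21) fires=5 [12,22) fires=5 [13,23) fires=5 [14,24) fires=5 [15,25) fires=3 [16,26) fires=3 [17,27) fires=3 [18,28) fires=2 [19,29) fires=2
i=10 t=22 v=8: DROP (t<29-1); WM=29
i=11 t=34 v=2: → [34,44),[33,43),[32,42),[31,41),[30,40),[29,39),[28,38),[27,37),[26,36),[25,35); WM=32; [22,32) fires=1
i=12 t=36 v=2: → [36,46),[35,45),[34,44),[33,43),[32,42),[31,41),[30,40),[29,39),[28,38),[27,37); WM=34; [23,33) fires=1 [24,34) fires=1
i=13 t=29 v=2: DROP (t<34-1); WM=34
i=14 t=44 v=3: → [44,54),[43,53),[42,52),[41,51),[40,50),[39,49),[38,48),[37,47),[36,46),[35,45); WM=42; [25,35) fires=2 [26,36) fires=2 [27,37) fires=3 [28,38) fires=3 [29,39) fires=3 [30,40) fires=3 [31,41) fires=3 [32,42) fires=2
i=15 t=45 v=6: → [45,55),[44,54),[43,53),[42,52),[41,51),[40,50),[39,49),[38,48),[37,47),[36,46); WM=43; [33,43) fires=2
i=16 t=25 v=9: DROP (t<43-1); WM=43
i=17 t=46 v=2: → [46,56),[45,55),[44,54),[43,53),[42,52),[41,51),[40,50),[39,49),[38,48),[37,47); WM=44; [34,44) fires=2
i=18 t=42 v=8: DROP (t<44-1); WM=44
i=19 t=36 v=8: DROP (t<44-1); WM=44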